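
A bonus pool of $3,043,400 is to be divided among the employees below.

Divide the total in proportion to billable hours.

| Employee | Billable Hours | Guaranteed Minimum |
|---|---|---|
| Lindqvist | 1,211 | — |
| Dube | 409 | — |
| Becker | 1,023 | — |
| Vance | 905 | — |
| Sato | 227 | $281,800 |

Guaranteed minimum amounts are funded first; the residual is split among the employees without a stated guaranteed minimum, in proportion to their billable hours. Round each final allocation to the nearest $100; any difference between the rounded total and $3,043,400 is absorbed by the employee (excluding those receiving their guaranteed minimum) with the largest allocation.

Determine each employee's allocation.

Minimums first: Sato $281,800. Balance $2,761,600.
Balance split over remaining billable hours 3,548: Lindqvist 942,586.70 → $942,600; Dube 318,346.79 → $318,300; Becker 796,256.14 → $796,300; Vance 704,410.37 → $704,400.

Lindqvist: $942,600; Dube: $318,300; Becker: $796,300; Vance: $704,400; Sato: $281,800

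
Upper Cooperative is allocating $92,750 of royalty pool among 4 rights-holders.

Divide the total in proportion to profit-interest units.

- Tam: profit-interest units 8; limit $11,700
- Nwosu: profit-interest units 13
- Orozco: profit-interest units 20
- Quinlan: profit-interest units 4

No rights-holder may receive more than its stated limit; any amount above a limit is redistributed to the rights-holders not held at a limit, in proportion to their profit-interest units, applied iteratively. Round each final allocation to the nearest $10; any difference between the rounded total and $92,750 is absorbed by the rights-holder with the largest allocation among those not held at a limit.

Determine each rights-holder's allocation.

Combined profit-interest units = 45.
Pro-rata shares before constraints: Tam 16,488.89; Nwosu 26,794.44; Orozco 41,222.22; Quinlan 8,244.44.
Held at cap: Tam ($11,700); remaining pool $81,050 reallocated over remaining profit-interest units 37.
Shares after redistribution: Nwosu 28,477.03 → $28,480; Orozco 43,810.81 → $43,810; Quinlan 8,762.16 → $8,760.

Tam: $11,700; Nwosu: $28,480; Orozco: $43,810; Quinlan: $8,760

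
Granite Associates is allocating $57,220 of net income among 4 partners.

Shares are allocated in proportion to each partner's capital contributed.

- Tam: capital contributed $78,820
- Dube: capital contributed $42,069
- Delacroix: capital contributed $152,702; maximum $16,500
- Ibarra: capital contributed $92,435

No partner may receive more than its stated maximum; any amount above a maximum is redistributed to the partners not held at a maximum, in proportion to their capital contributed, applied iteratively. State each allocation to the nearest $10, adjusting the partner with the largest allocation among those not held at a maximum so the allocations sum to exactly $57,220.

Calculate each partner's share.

Tam: $15,050; Dube: $8,030; Delacroix: $16,500; Ibarra: $17,640

Combined capital contributed = 366,026.
Proportional shares (ignoring caps): Tam 12,321.75; Dube 6,576.55; Delacroix 23,871.55; Ibarra 14,450.15.
Held at cap: Delacroix ($16,500); remaining pool $40,720 reallocated over remaining capital contributed 213,324.
Shares after redistribution: Tam 15,045.43 → $15,050; Dube 8,030.27 → $8,030; Ibarra 17,644.30 → $17,640.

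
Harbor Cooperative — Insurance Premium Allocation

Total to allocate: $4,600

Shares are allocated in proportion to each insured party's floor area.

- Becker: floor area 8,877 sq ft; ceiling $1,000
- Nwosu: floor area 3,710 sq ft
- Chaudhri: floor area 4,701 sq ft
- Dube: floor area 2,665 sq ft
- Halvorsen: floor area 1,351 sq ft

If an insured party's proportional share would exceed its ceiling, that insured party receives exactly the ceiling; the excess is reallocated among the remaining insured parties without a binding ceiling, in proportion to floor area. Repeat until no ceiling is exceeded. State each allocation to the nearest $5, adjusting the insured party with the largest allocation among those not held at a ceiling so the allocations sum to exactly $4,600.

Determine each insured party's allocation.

Becker: $1,000 | Nwosu: $1,075 | Chaudhri: $1,365 | Dube: $770 | Halvorsen: $390

Sum of floor area: 21,304.
Unconstrained shares: Becker 1,916.74; Nwosu 801.07; Chaudhri 1,015.05; Dube 575.43; Halvorsen 291.71.
Held at cap: Becker ($1,000); remaining pool $3,600 reallocated over remaining floor area 12,427.
Shares after redistribution: Nwosu 1,074.76 → $1,075; Chaudhri 1,361.84 → $1,360; Dube 772.03 → $770; Halvorsen 391.37 → $390.
Rounding difference +$5 applied to Chaudhri → $1,365.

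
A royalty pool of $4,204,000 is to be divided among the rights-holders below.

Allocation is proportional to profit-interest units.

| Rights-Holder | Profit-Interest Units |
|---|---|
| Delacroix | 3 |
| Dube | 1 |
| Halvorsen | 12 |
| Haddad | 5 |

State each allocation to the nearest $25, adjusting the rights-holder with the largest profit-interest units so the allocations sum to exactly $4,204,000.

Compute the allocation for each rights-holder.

Delacroix: $600,575; Dube: $200,200; Halvorsen: $2,402,275; Haddad: $1,000,950

Sum of profit-interest units: 3 + 1 + 12 + 5 = 21.
Pro-rata amounts: Delacroix 600,571.43; Dube 200,190.48; Halvorsen 2,402,285.71; Haddad 1,000,952.38.
Rounded to nearest $25: Delacroix $600,575; Dube $200,200; Halvorsen $2,402,275; Haddad $1,000,950. Sum = $4,204,000.
Rounded total matches; no reconciliation needed.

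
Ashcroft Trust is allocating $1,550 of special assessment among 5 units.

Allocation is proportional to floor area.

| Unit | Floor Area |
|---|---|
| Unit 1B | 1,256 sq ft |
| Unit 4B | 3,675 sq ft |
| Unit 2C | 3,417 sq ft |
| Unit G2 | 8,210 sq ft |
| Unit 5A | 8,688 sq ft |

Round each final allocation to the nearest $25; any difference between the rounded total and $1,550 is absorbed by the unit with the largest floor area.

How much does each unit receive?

Combined floor area = 1,256 + 3,675 + 3,417 + 8,210 + 8,688 = 25,246.
Raw shares: Unit 1B 77.11; Unit 4B 225.63; Unit 2C 209.79; Unit G2 504.06; Unit 5A 533.41.
At nearest $25: Unit 1B $75; Unit 4B $225; Unit 2C $200; Unit G2 $500; Unit 5A $525. Sum = $1,525.
Difference $1,550 − $1,525 = +$25 applied to largest floor area (Unit 5A): Unit 5A becomes $550.

Unit 1B: $75 | Unit 4B: $225 | Unit 2C: $200 | Unit G2: $500 | Unit 5A: $550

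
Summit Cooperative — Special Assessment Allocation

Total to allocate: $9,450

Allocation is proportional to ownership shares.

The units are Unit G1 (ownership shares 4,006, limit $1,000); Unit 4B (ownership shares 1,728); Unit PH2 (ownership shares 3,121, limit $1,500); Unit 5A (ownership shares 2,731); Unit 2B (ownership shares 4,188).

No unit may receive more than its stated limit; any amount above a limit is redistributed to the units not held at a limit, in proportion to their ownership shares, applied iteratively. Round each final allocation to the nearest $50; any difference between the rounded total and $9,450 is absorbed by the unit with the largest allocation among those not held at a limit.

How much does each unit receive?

Unit G1: $1,000 · Unit 4B: $1,400 · Unit PH2: $1,500 · Unit 5A: $2,200 · Unit 2B: $3,350

Total ownership shares = 15,774.
Pro-rata shares before constraints: Unit G1 2,399.94; Unit 4B 1,035.22; Unit PH2 1,869.75; Unit 5A 1,636.11; Unit 2B 2,508.98.
Cap binds for Unit G1 ($1,000), Unit PH2 ($1,500); residual $6,950 reallocated over remaining ownership shares 8,647.
Redistributed shares: Unit 4B 1,388.87 → $1,400; Unit 5A 2,195.03 → $2,200; Unit 2B 3,366.09 → $3,350.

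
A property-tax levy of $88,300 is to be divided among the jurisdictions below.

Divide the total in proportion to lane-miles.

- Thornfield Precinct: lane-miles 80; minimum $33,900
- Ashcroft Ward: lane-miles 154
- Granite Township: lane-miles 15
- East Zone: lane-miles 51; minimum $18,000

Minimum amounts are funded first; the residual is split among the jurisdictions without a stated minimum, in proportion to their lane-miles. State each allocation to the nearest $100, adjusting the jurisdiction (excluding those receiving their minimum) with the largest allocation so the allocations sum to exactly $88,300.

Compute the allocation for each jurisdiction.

Thornfield Precinct: $33,900; Ashcroft Ward: $33,200; Granite Township: $3,200; East Zone: $18,000

Guaranteed amounts: Thornfield Precinct $33,900; East Zone $18,000. Remaining pool $36,400.
Remaining pool split over remaining lane-miles 169: Ashcroft Ward 33,169.23 → $33,200; Granite Township 3,230.77 → $3,200.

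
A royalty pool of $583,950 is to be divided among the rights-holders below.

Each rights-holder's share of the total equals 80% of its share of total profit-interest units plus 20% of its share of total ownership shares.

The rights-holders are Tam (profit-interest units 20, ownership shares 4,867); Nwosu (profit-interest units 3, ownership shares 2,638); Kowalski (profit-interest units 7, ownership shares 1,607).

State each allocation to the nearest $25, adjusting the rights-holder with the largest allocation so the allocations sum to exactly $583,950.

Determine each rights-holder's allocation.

Tam: $373,825 · Nwosu: $80,525 · Kowalski: $129,600

Totals — profit-interest units 30, ownership shares 9,112.
Blended shares (80% profit-interest units + 20% ownership shares): Tam 0.6402; Nwosu 0.1379; Kowalski 0.2219.
Proportional shares: Tam 373,821.14; Nwosu 80,527.68; Kowalski 129,601.18.
At nearest $25: Tam $373,825; Nwosu $80,525; Kowalski $129,600. Sum = $583,950.
Sum already equals the total — no adjustment.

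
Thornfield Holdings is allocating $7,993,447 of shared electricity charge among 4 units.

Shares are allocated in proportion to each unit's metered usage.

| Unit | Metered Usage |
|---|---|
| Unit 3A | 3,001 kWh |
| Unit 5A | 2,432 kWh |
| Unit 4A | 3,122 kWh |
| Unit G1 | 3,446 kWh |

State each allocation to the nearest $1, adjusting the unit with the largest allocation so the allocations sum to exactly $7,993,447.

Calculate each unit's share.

Sum of metered usage: 12,001.
Proportional shares: Unit 3A 3,001/12,001 × $7,993,447 = 1,998,861.30; Unit 5A 2,432/12,001 × $7,993,447 = 1,619,870.27; Unit 4A 3,122/12,001 × $7,993,447 = 2,079,455.17; Unit G1 3,446/12,001 × $7,993,447 = 2,295,260.26.
Rounded to nearest $1: Unit 3A $1,998,861; Unit 5A $1,619,870; Unit 4A $2,079,455; Unit G1 $2,295,260. Sum = $7,993,446.
Difference $7,993,447 − $7,993,446 = +$1 applied to largest allocation (Unit G1): Unit G1 becomes $2,295,261.

Unit 3A: $1,998,861; Unit 5A: $1,619,870; Unit 4A: $2,079,455; Unit G1: $2,295,261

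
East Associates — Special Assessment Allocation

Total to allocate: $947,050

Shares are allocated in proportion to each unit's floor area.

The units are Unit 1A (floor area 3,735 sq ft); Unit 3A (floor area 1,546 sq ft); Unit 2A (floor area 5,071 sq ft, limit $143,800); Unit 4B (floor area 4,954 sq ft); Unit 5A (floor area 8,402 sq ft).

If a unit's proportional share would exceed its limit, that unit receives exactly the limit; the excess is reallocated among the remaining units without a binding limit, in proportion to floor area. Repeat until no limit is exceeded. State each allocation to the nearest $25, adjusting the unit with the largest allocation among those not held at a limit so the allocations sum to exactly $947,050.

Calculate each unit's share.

Combined floor area = 23,708.
Proportional shares (ignoring caps): Unit 1A 149,199.92; Unit 3A 61,757.18; Unit 2A 202,568.35; Unit 4B 197,894.62; Unit 5A 335,629.92.
Cap binds for Unit 2A ($143,800); remaining pool $803,250 reallocated over remaining floor area 18,637.
Redistributed shares: Unit 1A 160,977.56 → $160,975; Unit 3A 66,632.21 → $66,625; Unit 4B 213,516.15 → $213,525; Unit 5A 362,124.08 → $362,125.

Unit 1A: $160,975 | Unit 3A: $66,625 | Unit 2A: $143,800 | Unit 4B: $213,525 | Unit 5A: $362,125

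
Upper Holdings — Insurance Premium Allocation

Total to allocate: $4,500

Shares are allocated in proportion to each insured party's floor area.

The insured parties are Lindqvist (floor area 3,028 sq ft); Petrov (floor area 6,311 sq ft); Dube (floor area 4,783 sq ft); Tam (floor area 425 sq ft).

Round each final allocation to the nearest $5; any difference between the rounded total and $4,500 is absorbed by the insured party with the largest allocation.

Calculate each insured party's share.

Combined floor area = 14,547.
Pro-rata amounts: Lindqvist 3,028/14,547 × $4,500 = 936.69; Petrov 6,311/14,547 × $4,500 = 1,952.26; Dube 4,783/14,547 × $4,500 = 1,479.58; Tam 425/14,547 × $4,500 = 131.47.
Rounded to nearest $5: Lindqvist $935; Petrov $1,950; Dube $1,480; Tam $130. Sum = $4,495.
Difference $4,500 − $4,495 = +$5 applied to largest allocation (Petrov): Petrov becomes $1,955.

Lindqvist: $935 · Petrov: $1,955 · Dube: $1,480 · Tam: $130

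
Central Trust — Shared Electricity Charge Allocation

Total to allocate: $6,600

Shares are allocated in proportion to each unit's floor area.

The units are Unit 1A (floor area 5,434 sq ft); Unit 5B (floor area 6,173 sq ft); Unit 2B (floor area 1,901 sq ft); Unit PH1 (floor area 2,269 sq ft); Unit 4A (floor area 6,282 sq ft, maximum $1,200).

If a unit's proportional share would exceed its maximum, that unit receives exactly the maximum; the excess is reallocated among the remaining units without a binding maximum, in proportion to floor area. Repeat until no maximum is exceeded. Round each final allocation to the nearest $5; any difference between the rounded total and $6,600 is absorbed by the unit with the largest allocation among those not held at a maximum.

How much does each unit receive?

Total floor area = 22,059.
Proportional shares (ignoring caps): Unit 1A 1,625.84; Unit 5B 1,846.95; Unit 2B 568.77; Unit PH1 678.88; Unit 4A 1,879.56.
Capped: Unit 4A ($1,200); balance $5,400 reallocated over remaining floor area 15,777.
Shares after redistribution: Unit 1A 1,859.90 → $1,860; Unit 5B 2,112.84 → $2,115; Unit 2B 650.66 → $650; Unit PH1 776.61 → $775.

Unit 1A: $1,860 | Unit 5B: $2,115 | Unit 2B: $650 | Unit PH1: $775 | Unit 4A: $1,200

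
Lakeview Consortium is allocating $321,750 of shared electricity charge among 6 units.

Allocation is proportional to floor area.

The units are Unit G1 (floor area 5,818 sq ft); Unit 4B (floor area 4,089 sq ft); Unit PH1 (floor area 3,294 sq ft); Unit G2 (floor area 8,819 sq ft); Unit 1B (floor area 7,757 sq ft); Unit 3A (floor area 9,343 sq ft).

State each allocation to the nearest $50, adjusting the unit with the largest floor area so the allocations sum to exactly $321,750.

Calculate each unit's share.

Unit G1: $47,850 · Unit 4B: $33,650 · Unit PH1: $27,100 · Unit G2: $72,550 · Unit 1B: $63,800 · Unit 3A: $76,800

Total floor area = 5,818 + 4,089 + 3,294 + 8,819 + 7,757 + 9,343 = 39,120.
Pro-rata amounts: Unit G1 47,851.27; Unit 4B 33,630.77; Unit PH1 27,092.14; Unit G2 72,533.57; Unit 1B 63,798.95; Unit 3A 76,843.31.
At nearest $50: Unit G1 $47,850; Unit 4B $33,650; Unit PH1 $27,100; Unit G2 $72,550; Unit 1B $63,800; Unit 3A $76,850. Sum = $321,800.
Difference $321,750 − $321,800 = −$50 applied to largest floor area (Unit 3A): Unit 3A becomes $76,800.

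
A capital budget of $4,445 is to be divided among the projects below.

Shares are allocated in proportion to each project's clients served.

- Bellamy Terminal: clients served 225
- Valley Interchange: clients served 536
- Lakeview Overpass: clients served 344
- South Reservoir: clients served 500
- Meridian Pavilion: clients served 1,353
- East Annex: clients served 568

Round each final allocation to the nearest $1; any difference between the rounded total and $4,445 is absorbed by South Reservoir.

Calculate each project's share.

Bellamy Terminal: $284 · Valley Interchange: $676 · Lakeview Overpass: $434 · South Reservoir: $629 · Meridian Pavilion: $1,706 · East Annex: $716

Total clients served = 3,526.
Raw shares: Bellamy Terminal 225/3,526 × $4,445 = 283.64; Valley Interchange 536/3,526 × $4,445 = 675.70; Lakeview Overpass 344/3,526 × $4,445 = 433.66; South Reservoir 500/3,526 × $4,445 = 630.32; Meridian Pavilion 1,353/3,526 × $4,445 = 1,705.64; East Annex 568/3,526 × $4,445 = 716.04.
After rounding ($1): Bellamy Terminal $284; Valley Interchange $676; Lakeview Overpass $434; South Reservoir $630; Meridian Pavilion $1,706; East Annex $716. Sum = $4,446.
Difference $4,445 − $4,446 = −$1 applied to South Reservoir: South Reservoir becomes $629.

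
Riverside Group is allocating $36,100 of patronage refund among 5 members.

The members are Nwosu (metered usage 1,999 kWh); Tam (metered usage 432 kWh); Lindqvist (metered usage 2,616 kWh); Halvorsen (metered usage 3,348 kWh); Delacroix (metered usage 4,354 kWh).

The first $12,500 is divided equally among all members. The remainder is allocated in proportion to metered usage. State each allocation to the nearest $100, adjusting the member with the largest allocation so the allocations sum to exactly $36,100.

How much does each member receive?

Nwosu: $6,200 · Tam: $3,300 · Lindqvist: $7,300 · Halvorsen: $8,700 · Delacroix: $10,600

$12,500 shared equally gives $2,500 per member.
Remainder $23,600 by metered usage (total 12,749): Nwosu 3,700.40 → $3,700; Tam 799.69 → $800; Lindqvist 4,842.54 → $4,800; Halvorsen 6,197.57 → $6,200; Delacroix 8,059.80 → $8,100.
Totals: Nwosu $2,500 + $3,700 = $6,200; Tam $2,500 + $800 = $3,300; Lindqvist $2,500 + $4,800 = $7,300; Halvorsen $2,500 + $6,200 = $8,700; Delacroix $2,500 + $8,100 = $10,600.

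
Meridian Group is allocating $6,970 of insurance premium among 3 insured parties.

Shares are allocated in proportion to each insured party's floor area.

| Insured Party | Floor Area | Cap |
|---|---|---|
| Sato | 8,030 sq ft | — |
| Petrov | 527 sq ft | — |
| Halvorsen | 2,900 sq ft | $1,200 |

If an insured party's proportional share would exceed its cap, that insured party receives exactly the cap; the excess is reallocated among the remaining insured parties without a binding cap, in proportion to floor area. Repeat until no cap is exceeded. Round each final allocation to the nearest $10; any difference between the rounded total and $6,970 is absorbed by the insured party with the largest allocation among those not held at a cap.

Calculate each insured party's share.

Combined floor area = 11,457.
Unconstrained shares: Sato 4,885.14; Petrov 320.61; Halvorsen 1,764.25.
Held at cap: Halvorsen ($1,200); remaining pool $5,770 reallocated over remaining floor area 8,557.
Shares after redistribution: Sato 5,414.64 → $5,410; Petrov 355.36 → $360.

Sato: $5,410; Petrov: $360; Halvorsen: $1,200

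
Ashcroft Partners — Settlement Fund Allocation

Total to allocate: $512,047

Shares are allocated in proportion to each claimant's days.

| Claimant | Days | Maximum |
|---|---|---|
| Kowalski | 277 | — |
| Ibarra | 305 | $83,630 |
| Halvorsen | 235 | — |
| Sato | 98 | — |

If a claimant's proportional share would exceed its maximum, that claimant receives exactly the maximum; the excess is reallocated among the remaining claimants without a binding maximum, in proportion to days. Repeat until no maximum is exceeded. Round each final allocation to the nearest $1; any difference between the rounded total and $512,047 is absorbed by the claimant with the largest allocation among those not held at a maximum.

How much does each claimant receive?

Sum of days: 915.
Proportional shares (ignoring caps): Kowalski 155,013.14; Ibarra 170,682.33; Halvorsen 131,509.34; Sato 54,842.19.
Cap binds for Ibarra ($83,630); remaining pool $428,417 reallocated over remaining days 610.
Shares after redistribution: Kowalski 194,543.46 → $194,543; Halvorsen 165,045.89 → $165,046; Sato 68,827.65 → $68,828.

Kowalski: $194,543 · Ibarra: $83,630 · Halvorsen: $165,046 · Sato: $68,828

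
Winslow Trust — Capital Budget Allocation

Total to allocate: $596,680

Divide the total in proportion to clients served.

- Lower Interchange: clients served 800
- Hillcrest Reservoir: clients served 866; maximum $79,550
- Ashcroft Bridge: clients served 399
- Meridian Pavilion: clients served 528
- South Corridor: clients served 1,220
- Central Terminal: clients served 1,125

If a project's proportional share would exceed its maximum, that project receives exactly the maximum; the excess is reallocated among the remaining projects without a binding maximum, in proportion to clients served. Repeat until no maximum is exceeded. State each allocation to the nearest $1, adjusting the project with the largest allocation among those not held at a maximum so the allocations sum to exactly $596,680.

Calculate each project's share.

Lower Interchange: $101,597; Hillcrest Reservoir: $79,550; Ashcroft Bridge: $50,672; Meridian Pavilion: $67,054; South Corridor: $154,936; Central Terminal: $142,871

Total clients served = 4,938.
Proportional shares (ignoring caps): Lower Interchange 96,667.48; Hillcrest Reservoir 104,642.54; Ashcroft Bridge 48,212.90; Meridian Pavilion 63,800.53; South Corridor 147,417.90; Central Terminal 135,938.64.
Capped: Hillcrest Reservoir ($79,550); balance $517,130 reallocated over remaining clients served 4,072.
Redistributed shares: Lower Interchange 101,597.25 → $101,597; Ashcroft Bridge 50,671.63 → $50,672; Meridian Pavilion 67,054.18 → $67,054; South Corridor 154,935.81 → $154,936; Central Terminal 142,871.13 → $142,871.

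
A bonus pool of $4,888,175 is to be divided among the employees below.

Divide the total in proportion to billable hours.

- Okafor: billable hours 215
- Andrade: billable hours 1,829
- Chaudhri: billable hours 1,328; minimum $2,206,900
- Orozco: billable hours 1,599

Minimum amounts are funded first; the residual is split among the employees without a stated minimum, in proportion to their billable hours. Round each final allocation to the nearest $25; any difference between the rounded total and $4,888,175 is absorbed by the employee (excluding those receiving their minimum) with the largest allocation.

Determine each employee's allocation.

Fund the minimums — Chaudhri $2,206,900. Balance $2,681,275.
Balance split over remaining billable hours 3,643: Okafor 158,241.59 → $158,250; Andrade 1,346,157.56 → $1,346,150; Orozco 1,176,875.85 → $1,176,875.

Okafor: $158,250; Andrade: $1,346,150; Chaudhri: $2,206,900; Orozco: $1,176,875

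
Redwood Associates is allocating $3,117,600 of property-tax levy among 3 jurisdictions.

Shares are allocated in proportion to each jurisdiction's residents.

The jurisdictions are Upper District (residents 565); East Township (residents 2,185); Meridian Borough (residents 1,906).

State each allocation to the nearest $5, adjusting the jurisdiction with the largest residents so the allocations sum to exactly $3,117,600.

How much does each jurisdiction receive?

Upper District: $378,315 · East Township: $1,463,050 · Meridian Borough: $1,276,235

Sum of residents: 565 + 2,185 + 1,906 = 4,656.
Unrounded shares: Upper District 378,317.01; East Township 1,463,048.97; Meridian Borough 1,276,234.02.
Rounded to nearest $5: Upper District $378,315; East Township $1,463,050; Meridian Borough $1,276,235. Sum = $3,117,600.
Rounded total matches; no reconciliation needed.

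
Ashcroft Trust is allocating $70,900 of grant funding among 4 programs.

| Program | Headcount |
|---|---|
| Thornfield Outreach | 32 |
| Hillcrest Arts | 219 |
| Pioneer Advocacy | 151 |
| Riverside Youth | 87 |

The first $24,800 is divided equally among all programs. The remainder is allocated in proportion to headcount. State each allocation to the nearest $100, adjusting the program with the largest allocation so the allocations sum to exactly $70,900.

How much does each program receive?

First tranche $24,800 split equally: $6,200 each.
Remainder $46,100 by headcount (total 489): Thornfield Outreach 3,016.77 → $3,000; Hillcrest Arts 20,646.01 → $20,600; Pioneer Advocacy 14,235.38 → $14,200; Riverside Youth 8,201.84 → $8,200.
Rounding difference +$100 on remainder applied to Hillcrest Arts.
Totals: Thornfield Outreach $6,200 + $3,000 = $9,200; Hillcrest Arts $6,200 + $20,700 = $26,900; Pioneer Advocacy $6,200 + $14,200 = $20,400; Riverside Youth $6,200 + $8,200 = $14,400.

Thornfield Outreach: $9,200 · Hillcrest Arts: $26,900 · Pioneer Advocacy: $20,400 · Riverside Youth: $14,400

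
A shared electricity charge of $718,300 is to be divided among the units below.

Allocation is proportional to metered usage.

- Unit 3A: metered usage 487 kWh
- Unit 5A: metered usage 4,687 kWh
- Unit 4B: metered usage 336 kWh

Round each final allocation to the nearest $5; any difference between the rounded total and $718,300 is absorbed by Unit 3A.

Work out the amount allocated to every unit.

Unit 3A: $63,490 · Unit 5A: $611,010 · Unit 4B: $43,800

Metered usage total: 5,510.
Unrounded shares: Unit 3A 487/5,510 × $718,300 = 63,486.77; Unit 5A 4,687/5,510 × $718,300 = 611,011.27; Unit 4B 336/5,510 × $718,300 = 43,801.96.
At nearest $5: Unit 3A $63,485; Unit 5A $611,010; Unit 4B $43,800. Sum = $718,295.
Difference $718,300 − $718,295 = +$5 applied to Unit 3A: Unit 3A becomes $63,490.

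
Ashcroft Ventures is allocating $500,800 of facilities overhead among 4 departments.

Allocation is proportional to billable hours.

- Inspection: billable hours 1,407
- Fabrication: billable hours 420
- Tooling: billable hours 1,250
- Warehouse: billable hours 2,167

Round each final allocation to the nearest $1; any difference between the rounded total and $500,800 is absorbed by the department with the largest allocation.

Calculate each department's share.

Combined billable hours = 5,244.
Proportional shares: Inspection 1,407/5,244 × $500,800 = 134,367.96; Fabrication 420/5,244 × $500,800 = 40,109.84; Tooling 1,250/5,244 × $500,800 = 119,374.52; Warehouse 2,167/5,244 × $500,800 = 206,947.67.
After rounding ($1): Inspection $134,368; Fabrication $40,110; Tooling $119,375; Warehouse $206,948. Sum = $500,801.
Difference $500,800 − $500,801 = −$1 applied to largest allocation (Warehouse): Warehouse becomes $206,947.

Inspection: $134,368; Fabrication: $40,110; Tooling: $119,375; Warehouse: $206,947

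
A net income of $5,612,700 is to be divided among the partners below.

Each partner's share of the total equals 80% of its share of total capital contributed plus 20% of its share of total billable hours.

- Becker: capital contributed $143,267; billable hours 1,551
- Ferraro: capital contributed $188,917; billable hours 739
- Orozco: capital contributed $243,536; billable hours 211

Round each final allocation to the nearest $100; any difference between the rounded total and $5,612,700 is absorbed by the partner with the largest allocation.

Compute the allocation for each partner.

Becker: $1,813,500 | Ferraro: $1,805,100 | Orozco: $1,994,100

Totals — capital contributed 575,720, billable hours 2,501.
Composite weights (80% capital contributed + 20% billable hours): Becker 0.3231; Ferraro 0.3216; Orozco 0.3553.
Raw shares: Becker 1,813,514.48; Ferraro 1,805,093.12; Orozco 1,994,092.40.
At nearest $100: Becker $1,813,500; Ferraro $1,805,100; Orozco $1,994,100. Sum = $5,612,700.
Sum already equals the total — no adjustment.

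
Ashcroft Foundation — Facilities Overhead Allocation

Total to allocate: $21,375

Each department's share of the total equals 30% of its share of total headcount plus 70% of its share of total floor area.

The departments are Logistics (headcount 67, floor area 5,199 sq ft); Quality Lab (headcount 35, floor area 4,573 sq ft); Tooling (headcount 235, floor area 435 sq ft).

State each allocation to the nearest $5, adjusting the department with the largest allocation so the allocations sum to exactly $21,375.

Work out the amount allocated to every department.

Headcount total 337; floor area total 10,207.
Composite weights (30% headcount + 70% floor area): Logistics 0.4162; Quality Lab 0.3448; Tooling 0.2390.
Proportional shares: Logistics 8,896.13; Quality Lab 7,369.57; Tooling 5,109.29.
After rounding ($5): Logistics $8,895; Quality Lab $7,370; Tooling $5,110. Sum = $21,375.
Sum already equals the total — no adjustment.

Logistics: $8,895 · Quality Lab: $7,370 · Tooling: $5,110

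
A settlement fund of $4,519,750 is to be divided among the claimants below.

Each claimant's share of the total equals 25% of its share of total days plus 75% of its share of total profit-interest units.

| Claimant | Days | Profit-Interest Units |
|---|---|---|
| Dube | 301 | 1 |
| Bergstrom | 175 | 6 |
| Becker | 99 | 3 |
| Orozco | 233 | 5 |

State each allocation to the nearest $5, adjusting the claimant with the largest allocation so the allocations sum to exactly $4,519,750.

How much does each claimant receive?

Days total 808; profit-interest units total 15.
Blended shares (25% days + 75% profit-interest units): Dube 0.1431; Bergstrom 0.3541; Becker 0.1806; Orozco 0.3221.
Proportional shares: Dube 646,917.19; Bergstrom 1,600,651.56; Becker 816,407.81; Orozco 1,455,773.44.
After rounding ($5): Dube $646,915; Bergstrom $1,600,650; Becker $816,410; Orozco $1,455,775. Sum = $4,519,750.
No rounding difference to absorb.

Dube: $646,915; Bergstrom: $1,600,650; Becker: $816,410; Orozco: $1,455,775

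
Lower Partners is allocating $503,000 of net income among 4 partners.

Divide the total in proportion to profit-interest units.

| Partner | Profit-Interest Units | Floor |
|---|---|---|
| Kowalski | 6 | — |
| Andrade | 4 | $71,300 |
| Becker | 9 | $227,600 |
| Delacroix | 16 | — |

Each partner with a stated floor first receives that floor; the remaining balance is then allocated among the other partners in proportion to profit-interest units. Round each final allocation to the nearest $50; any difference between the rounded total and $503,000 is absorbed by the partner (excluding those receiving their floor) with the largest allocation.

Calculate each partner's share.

Fund the minimums — Andrade $71,300; Becker $227,600. Residual $204,100.
Residual split over remaining profit-interest units 22: Kowalski 55,663.64 → $55,650; Delacroix 148,436.36 → $148,450.

Kowalski: $55,650 · Andrade: $71,300 · Becker: $227,600 · Delacroix: $148,450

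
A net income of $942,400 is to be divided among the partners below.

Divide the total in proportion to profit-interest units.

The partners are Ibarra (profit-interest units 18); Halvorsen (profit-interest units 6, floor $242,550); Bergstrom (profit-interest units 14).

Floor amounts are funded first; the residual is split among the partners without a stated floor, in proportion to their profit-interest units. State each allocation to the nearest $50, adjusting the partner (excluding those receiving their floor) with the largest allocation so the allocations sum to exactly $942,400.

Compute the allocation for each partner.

Minimums first: Halvorsen $242,550. Residual $699,850.
Residual split over remaining profit-interest units 32: Ibarra 393,665.62 → $393,650; Bergstrom 306,184.38 → $306,200.

Ibarra: $393,650 | Halvorsen: $242,550 | Bergstrom: $306,200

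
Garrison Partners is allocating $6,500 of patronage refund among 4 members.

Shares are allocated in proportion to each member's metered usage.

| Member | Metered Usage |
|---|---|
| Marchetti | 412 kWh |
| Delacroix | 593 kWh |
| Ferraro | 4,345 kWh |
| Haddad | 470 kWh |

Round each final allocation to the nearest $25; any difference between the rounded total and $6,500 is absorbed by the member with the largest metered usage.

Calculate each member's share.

Marchetti: $450 | Delacroix: $650 | Ferraro: $4,875 | Haddad: $525

Metered usage total: 412 + 593 + 4,345 + 470 = 5,820.
Unrounded shares: Marchetti 460.14; Delacroix 662.29; Ferraro 4,852.66; Haddad 524.91.
After rounding ($25): Marchetti $450; Delacroix $650; Ferraro $4,850; Haddad $525. Sum = $6,475.
Difference $6,500 − $6,475 = +$25 applied to largest metered usage (Ferraro): Ferraro becomes $4,875.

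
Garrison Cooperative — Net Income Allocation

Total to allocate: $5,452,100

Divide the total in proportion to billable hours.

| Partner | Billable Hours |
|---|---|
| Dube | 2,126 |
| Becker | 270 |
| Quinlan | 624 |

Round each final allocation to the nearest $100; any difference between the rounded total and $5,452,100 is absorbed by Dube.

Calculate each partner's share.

Dube: $3,838,200 · Becker: $487,400 · Quinlan: $1,126,500

Sum of billable hours: 3,020.
Unrounded shares: Dube 2,126/3,020 × $5,452,100 = 3,838,133.97; Becker 270/3,020 × $5,452,100 = 487,439.40; Quinlan 624/3,020 × $5,452,100 = 1,126,526.62.
After rounding ($100): Dube $3,838,100; Becker $487,400; Quinlan $1,126,500. Sum = $5,452,000.
Difference $5,452,100 − $5,452,000 = +$100 applied to Dube: Dube becomes $3,838,200.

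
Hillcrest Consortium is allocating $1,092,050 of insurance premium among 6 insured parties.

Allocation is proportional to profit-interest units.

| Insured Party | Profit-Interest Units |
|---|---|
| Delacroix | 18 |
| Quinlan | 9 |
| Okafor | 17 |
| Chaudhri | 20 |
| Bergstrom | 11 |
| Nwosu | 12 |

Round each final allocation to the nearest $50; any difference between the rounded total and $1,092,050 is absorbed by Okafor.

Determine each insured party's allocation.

Profit-interest units total: 87.
Proportional shares: Delacroix 18/87 × $1,092,050 = 225,941.38; Quinlan 9/87 × $1,092,050 = 112,970.69; Okafor 17/87 × $1,092,050 = 213,389.08; Chaudhri 20/87 × $1,092,050 = 251,045.98; Bergstrom 11/87 × $1,092,050 = 138,075.29; Nwosu 12/87 × $1,092,050 = 150,627.59.
Rounded to nearest $50: Delacroix $225,950; Quinlan $112,950; Okafor $213,400; Chaudhri $251,050; Bergstrom $138,100; Nwosu $150,650. Sum = $1,092,100.
Difference $1,092,050 − $1,092,100 = −$50 applied to Okafor: Okafor becomes $213,350.

Delacroix: $225,950 · Quinlan: $112,950 · Okafor: $213,350 · Chaudhri: $251,050 · Bergstrom: $138,100 · Nwosu: $150,650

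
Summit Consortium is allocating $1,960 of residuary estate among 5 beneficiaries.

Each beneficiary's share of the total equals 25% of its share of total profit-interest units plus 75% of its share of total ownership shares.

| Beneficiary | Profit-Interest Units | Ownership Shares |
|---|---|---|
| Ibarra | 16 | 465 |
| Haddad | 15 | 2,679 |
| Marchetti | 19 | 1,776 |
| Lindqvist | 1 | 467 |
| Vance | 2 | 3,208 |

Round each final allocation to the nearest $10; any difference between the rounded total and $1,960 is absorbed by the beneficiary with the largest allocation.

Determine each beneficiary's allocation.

Ibarra: $230; Haddad: $590; Marchetti: $480; Lindqvist: $90; Vance: $570

Totals — profit-interest units 53, ownership shares 8,595.
Blended shares (25% profit-interest units + 75% ownership shares): Ibarra 0.1160; Haddad 0.3045; Marchetti 0.2446; Lindqvist 0.0455; Vance 0.2894.
Unrounded shares: Ibarra 227.45; Haddad 596.87; Marchetti 479.41; Lindqvist 89.12; Vance 567.15.
Rounded to nearest $10: Ibarra $230; Haddad $600; Marchetti $480; Lindqvist $90; Vance $570. Sum = $1,970.
Difference $1,960 − $1,970 = −$10 applied to largest allocation (Haddad): Haddad becomes $590.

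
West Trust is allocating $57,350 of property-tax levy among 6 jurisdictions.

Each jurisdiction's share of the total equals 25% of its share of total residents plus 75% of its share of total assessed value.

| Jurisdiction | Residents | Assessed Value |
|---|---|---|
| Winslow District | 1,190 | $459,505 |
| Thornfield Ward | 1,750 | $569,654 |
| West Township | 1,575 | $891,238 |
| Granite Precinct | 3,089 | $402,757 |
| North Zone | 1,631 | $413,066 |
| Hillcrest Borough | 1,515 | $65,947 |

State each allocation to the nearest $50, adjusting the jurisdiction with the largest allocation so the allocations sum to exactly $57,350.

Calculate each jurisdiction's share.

Winslow District: $8,650 · Thornfield Ward: $11,100 · West Township: $15,750 · Granite Precinct: $10,300 · North Zone: $8,500 · Hillcrest Borough: $3,050

Residents total 10,750; assessed value total 2,802,167.
Composite weights (25% residents + 75% assessed value): Winslow District 0.1507; Thornfield Ward 0.1932; West Township 0.2752; Granite Precinct 0.1796; North Zone 0.1485; Hillcrest Borough 0.0529.
Proportional shares: Winslow District 8,640.40; Thornfield Ward 11,078.05; West Township 15,780.87; Granite Precinct 10,302.07; North Zone 8,515.75; Hillcrest Borough 3,032.86.
Rounded to nearest $50: Winslow District $8,650; Thornfield Ward $11,100; West Township $15,800; Granite Precinct $10,300; North Zone $8,500; Hillcrest Borough $3,050. Sum = $57,400.
Difference $57,350 − $57,400 = −$50 applied to largest allocation (West Township): West Township becomes $15,750.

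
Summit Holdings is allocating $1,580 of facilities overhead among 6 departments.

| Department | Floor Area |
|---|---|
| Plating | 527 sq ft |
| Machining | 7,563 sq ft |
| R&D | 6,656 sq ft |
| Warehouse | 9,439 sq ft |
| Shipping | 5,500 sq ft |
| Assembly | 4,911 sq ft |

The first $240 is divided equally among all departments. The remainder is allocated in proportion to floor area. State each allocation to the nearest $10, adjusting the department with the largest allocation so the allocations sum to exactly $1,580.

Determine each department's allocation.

First tranche $240 split equally: $40 each.
Remainder $1,340 by floor area (total 34,596): Plating 20.41 → $20; Machining 292.94 → $290; R&D 257.81 → $260; Warehouse 365.60 → $370; Shipping 213.03 → $210; Assembly 190.22 → $190.
Totals: Plating $40 + $20 = $60; Machining $40 + $290 = $330; R&D $40 + $260 = $300; Warehouse $40 + $370 = $410; Shipping $40 + $210 = $250; Assembly $40 + $190 = $230.

Plating: $60 | Machining: $330 | R&D: $300 | Warehouse: $410 | Shipping: $250 | Assembly: $230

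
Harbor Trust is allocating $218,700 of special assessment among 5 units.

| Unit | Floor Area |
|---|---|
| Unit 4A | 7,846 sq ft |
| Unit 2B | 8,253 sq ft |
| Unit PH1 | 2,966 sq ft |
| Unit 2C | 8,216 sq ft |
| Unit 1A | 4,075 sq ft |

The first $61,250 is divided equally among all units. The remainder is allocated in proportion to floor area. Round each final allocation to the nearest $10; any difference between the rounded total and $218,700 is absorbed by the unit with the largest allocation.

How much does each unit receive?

First tranche $61,250 split equally: $12,250 each.
Remainder $157,450 by floor area (total 31,356): Unit 4A 39,397.65 → $39,400; Unit 2B 41,441.35 → $41,440; Unit PH1 14,893.38 → $14,890; Unit 2C 41,255.56 → $41,260; Unit 1A 20,462.07 → $20,460.
Totals: Unit 4A $12,250 + $39,400 = $51,650; Unit 2B $12,250 + $41,440 = $53,690; Unit PH1 $12,250 + $14,890 = $27,140; Unit 2C $12,250 + $41,260 = $53,510; Unit 1A $12,250 + $20,460 = $32,710.

Unit 4A: $51,650 | Unit 2B: $53,690 | Unit PH1: $27,140 | Unit 2C: $53,510 | Unit 1A: $32,710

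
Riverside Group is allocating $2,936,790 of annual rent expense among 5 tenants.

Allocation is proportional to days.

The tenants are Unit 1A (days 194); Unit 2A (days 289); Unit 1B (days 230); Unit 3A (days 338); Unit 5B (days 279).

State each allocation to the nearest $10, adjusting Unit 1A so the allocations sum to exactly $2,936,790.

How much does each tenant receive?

Days total: 1,330.
Proportional shares: Unit 1A 194/1,330 × $2,936,790 = 428,373.88; Unit 2A 289/1,330 × $2,936,790 = 638,144.59; Unit 1B 230/1,330 × $2,936,790 = 507,865.94; Unit 3A 338/1,330 × $2,936,790 = 746,342.12; Unit 5B 279/1,330 × $2,936,790 = 616,063.47.
Rounded to nearest $10: Unit 1A $428,370; Unit 2A $638,140; Unit 1B $507,870; Unit 3A $746,340; Unit 5B $616,060. Sum = $2,936,780.
Difference $2,936,790 − $2,936,780 = +$10 applied to Unit 1A: Unit 1A becomes $428,380.

Unit 1A: $428,380 · Unit 2A: $638,140 · Unit 1B: $507,870 · Unit 3A: $746,340 · Unit 5B: $616,060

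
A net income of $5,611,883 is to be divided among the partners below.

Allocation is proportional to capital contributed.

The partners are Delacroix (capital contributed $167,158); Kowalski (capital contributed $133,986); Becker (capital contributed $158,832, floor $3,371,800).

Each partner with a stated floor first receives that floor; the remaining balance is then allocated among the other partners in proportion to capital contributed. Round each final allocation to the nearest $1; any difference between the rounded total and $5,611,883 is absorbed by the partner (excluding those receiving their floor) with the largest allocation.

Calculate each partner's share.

Delacroix: $1,243,418 | Kowalski: $996,665 | Becker: $3,371,800

Fund the minimums — Becker $3,371,800. Remaining pool $2,240,083.
Remaining pool split over remaining capital contributed 301,144: Delacroix 1,243,417.75 → $1,243,418; Kowalski 996,665.25 → $996,665.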